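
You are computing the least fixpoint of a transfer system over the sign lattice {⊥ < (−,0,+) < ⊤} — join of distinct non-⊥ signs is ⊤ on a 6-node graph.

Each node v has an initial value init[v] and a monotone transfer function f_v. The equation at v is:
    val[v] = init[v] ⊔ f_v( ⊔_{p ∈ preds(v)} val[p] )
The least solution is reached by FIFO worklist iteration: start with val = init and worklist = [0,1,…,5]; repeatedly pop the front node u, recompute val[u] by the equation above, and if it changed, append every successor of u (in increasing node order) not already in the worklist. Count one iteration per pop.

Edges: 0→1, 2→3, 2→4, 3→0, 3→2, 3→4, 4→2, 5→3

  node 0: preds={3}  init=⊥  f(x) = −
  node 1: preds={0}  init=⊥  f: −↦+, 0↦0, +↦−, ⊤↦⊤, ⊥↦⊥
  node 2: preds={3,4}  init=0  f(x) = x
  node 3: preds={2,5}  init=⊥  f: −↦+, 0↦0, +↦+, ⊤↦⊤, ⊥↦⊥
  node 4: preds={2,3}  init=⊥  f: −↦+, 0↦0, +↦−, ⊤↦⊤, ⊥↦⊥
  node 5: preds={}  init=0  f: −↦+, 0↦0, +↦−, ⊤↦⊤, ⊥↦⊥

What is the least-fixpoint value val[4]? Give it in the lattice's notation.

Trace (8 dequeues):
  [1] u=0 | in ⊥ | out − | prev ⊥ | push {}
  [2] u=1 | in − | out + | prev ⊥ | push {}
  [3] u=2 | in ⊥ | out 0 | ==
  [4] u=3 | in 0 | out 0 | prev ⊥ | push {0,2}
  [5] u=4 | in 0 | out 0 | prev ⊥ | push {}
  [6] u=5 | in ⊥ | out 0 | ==
  [7] u=0 | in 0 | out − | ==
  [8] u=2 | in 0 | out 0 | ==

Converged values:
  [0] −
  [1] +
  [2] 0
  [3] 0
  [4] 0
  [5] 0

0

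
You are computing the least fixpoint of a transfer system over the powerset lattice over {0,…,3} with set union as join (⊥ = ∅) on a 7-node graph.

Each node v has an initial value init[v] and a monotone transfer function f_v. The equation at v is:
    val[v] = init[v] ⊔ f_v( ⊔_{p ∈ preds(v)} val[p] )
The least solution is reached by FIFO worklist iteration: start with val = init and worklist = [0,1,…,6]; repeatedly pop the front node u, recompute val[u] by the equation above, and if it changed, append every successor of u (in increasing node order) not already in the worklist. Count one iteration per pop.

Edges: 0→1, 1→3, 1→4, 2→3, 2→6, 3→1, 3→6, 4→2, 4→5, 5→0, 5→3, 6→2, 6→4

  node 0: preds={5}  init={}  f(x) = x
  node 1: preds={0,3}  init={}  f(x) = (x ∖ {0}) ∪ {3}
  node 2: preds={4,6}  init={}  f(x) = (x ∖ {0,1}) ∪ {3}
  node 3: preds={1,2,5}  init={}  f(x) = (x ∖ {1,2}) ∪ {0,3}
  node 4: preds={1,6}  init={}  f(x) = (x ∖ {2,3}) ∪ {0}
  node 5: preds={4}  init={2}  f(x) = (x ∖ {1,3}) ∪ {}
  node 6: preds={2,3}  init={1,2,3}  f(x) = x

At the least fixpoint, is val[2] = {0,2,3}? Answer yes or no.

no

Trace (13 dequeues):
  [1] u=0 | in {2} | out {2} | prev {} | push {}
  [2] u=1 | in {2} | out {2,3} | prev {} | push {}
  [3] u=2 | in {1,2,3} | out {2,3} | prev {} | push {}
  [4] u=3 | in {2,3} | out {0,3} | prev {} | push {1}
  [5] u=4 | in {1,2,3} | out {0,1} | prev {} | push {2}
  [6] u=5 | in {0,1} | out {0,2} | prev {2} | push {0,3}
  [7] u=6 | in {0,2,3} | out {0,1,2,3} | prev {1,2,3} | push {4}
  [8] u=1 | in {0,2,3} | out {2,3} | ==
  [9] u=2 | in {0,1,2,3} | out {2,3} | ==
  [10] u=0 | in {0,2} | out {0,2} | prev {2} | push {1}
  [11] u=3 | in {0,2,3} | out {0,3} | ==
  [12] u=4 | in {0,1,2,3} | out {0,1} | ==
  [13] u=1 | in {0,2,3} | out {2,3} | ==

Converged values:
  [0] {0,2}
  [1] {2,3}
  [2] {2,3}
  [3] {0,3}
  [4] {0,1}
  [5] {0,2}
  [6] {0,1,2,3}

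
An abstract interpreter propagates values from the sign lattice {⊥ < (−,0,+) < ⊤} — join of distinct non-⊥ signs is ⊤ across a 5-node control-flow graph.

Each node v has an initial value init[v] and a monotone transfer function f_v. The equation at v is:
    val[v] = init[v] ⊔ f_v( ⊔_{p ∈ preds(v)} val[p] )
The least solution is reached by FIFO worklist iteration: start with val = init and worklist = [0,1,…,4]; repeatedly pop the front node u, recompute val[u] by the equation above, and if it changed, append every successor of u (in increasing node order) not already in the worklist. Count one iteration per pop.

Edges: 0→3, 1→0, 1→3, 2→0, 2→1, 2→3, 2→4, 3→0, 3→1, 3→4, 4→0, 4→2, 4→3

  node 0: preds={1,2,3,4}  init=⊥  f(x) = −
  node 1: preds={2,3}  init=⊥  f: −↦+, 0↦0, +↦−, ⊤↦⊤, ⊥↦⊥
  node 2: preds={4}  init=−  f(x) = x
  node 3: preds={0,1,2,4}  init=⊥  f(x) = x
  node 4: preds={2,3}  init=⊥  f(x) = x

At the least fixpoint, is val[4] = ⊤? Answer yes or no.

yes

Trace (12 dequeues):
  [1] u=0 | in − | out − | prev ⊥ | push {}
  [2] u=1 | in − | out + | prev ⊥ | push {0}
  [3] u=2 | in ⊥ | out − | ==
  [4] u=3 | in ⊤ | out ⊤ | prev ⊥ | push {1}
  [5] u=4 | in ⊤ | out ⊤ | prev ⊥ | push {2,3}
  [6] u=0 | in ⊤ | out − | ==
  [7] u=1 | in ⊤ | out ⊤ | prev + | push {0}
  [8] u=2 | in ⊤ | out ⊤ | prev − | push {1,4}
  [9] u=3 | in ⊤ | out ⊤ | ==
  [10] u=0 | in ⊤ | out − | ==
  [11] u=1 | in ⊤ | out ⊤ | ==
  [12] u=4 | in ⊤ | out ⊤ | ==

Converged values:
  [0] −
  [1] ⊤
  [2] ⊤
  [3] ⊤
  [4] ⊤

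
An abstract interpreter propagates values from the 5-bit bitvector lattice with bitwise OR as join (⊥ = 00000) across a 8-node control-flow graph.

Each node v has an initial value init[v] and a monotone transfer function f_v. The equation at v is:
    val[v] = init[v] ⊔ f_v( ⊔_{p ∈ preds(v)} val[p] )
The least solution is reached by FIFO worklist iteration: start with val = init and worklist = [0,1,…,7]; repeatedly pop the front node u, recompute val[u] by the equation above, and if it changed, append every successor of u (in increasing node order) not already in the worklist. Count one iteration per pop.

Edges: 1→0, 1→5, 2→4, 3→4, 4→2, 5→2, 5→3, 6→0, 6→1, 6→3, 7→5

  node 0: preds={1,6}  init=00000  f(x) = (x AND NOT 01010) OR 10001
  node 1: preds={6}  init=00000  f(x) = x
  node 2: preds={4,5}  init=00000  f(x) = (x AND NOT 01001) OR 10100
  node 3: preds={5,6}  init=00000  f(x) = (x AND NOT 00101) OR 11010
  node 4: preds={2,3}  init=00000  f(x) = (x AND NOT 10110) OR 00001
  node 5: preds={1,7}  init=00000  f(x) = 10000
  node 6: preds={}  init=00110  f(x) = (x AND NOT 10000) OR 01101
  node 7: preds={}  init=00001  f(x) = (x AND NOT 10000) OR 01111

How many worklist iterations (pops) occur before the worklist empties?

Trace (14 dequeues):
  [1] u=0 | in 00110 | out 10101 | prev 00000 | push {}
  [2] u=1 | in 00110 | out 00110 | prev 00000 | push {0}
  [3] u=2 | in 00000 | out 10100 | prev 00000 | push {}
  [4] u=3 | in 00110 | out 11010 | prev 00000 | push {}
  [5] u=4 | in 11110 | out 01001 | prev 00000 | push {2}
  [6] u=5 | in 00111 | out 10000 | prev 00000 | push {3}
  [7] u=6 | in 00000 | out 01111 | prev 00110 | push {1}
  [8] u=7 | in 00000 | out 01111 | prev 00001 | push {5}
  [9] u=0 | in 01111 | out 10101 | ==
  [10] u=2 | in 11001 | out 10100 | ==
  [11] u=3 | in 11111 | out 11010 | ==
  [12] u=1 | in 01111 | out 01111 | prev 00110 | push {0}
  [13] u=5 | in 01111 | out 10000 | ==
  [14] u=0 | in 01111 | out 10101 | ==

Converged values:
  [0] 10101
  [1] 01111
  [2] 10100
  [3] 11010
  [4] 01001
  [5] 10000
  [6] 01111
  [7] 01111

14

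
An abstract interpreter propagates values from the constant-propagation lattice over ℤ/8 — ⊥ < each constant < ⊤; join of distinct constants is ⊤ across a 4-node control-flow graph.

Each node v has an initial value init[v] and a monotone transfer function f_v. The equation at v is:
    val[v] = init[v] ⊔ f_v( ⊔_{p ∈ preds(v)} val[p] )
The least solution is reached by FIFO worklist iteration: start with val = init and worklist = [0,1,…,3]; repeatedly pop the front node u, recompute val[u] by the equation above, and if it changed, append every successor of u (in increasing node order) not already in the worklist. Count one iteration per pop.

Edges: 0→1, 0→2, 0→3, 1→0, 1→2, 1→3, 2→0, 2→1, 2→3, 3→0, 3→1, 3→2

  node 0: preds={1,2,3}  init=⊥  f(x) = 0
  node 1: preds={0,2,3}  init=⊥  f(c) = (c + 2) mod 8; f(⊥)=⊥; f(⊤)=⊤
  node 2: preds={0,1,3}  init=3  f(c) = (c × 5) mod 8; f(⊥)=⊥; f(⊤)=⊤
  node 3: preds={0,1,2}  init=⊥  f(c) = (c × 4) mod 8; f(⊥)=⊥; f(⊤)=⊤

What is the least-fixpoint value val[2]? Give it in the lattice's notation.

⊤

Iteration log — 7 steps:
  step 1. node 0  ⊔preds=3  new=0  old=⊥  +wl: 
  step 2. node 1  ⊔preds=⊤  new=⊤  old=⊥  +wl: 0
  step 3. node 2  ⊔preds=⊤  new=⊤  old=3  +wl: 1
  step 4. node 3  ⊔preds=⊤  new=⊤  old=⊥  +wl: 2
  step 5. node 0  ⊔preds=⊤  new=0  stable
  step 6. node 1  ⊔preds=⊤  new=⊤  stable
  step 7. node 2  ⊔preds=⊤  new=⊤  stable

Least fixpoint reached:
  node 0: 0
  node 1: ⊤
  node 2: ⊤
  node 3: ⊤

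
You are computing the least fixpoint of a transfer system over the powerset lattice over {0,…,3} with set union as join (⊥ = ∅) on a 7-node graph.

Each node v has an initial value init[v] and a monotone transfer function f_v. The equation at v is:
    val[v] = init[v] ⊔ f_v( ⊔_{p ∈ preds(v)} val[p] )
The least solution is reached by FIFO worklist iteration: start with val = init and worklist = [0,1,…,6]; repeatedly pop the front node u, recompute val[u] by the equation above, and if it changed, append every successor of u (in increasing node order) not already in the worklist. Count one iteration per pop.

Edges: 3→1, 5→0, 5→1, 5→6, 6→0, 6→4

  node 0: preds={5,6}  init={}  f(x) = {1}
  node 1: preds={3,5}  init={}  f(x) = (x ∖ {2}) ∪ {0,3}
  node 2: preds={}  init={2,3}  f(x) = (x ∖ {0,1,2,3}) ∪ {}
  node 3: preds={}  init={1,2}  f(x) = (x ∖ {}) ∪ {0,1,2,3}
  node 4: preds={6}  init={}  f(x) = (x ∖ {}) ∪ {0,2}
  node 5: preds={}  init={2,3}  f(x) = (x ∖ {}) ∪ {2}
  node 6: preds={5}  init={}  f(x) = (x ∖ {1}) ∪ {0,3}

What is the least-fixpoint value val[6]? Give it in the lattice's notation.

Trace (10 dequeues):
  [1] u=0 | in {2,3} | out {1} | prev {} | push {}
  [2] u=1 | in {1,2,3} | out {0,1,3} | prev {} | push {}
  [3] u=2 | in {} | out {2,3} | ==
  [4] u=3 | in {} | out {0,1,2,3} | prev {1,2} | push {1}
  [5] u=4 | in {} | out {0,2} | prev {} | push {}
  [6] u=5 | in {} | out {2,3} | ==
  [7] u=6 | in {2,3} | out {0,2,3} | prev {} | push {0,4}
  [8] u=1 | in {0,1,2,3} | out {0,1,3} | ==
  [9] u=0 | in {0,2,3} | out {1} | ==
  [10] u=4 | in {0,2,3} | out {0,2,3} | prev {0,2} | push {}

Converged values:
  [0] {1}
  [1] {0,1,3}
  [2] {2,3}
  [3] {0,1,2,3}
  [4] {0,2,3}
  [5] {2,3}
  [6] {0,2,3}

{0,2,3}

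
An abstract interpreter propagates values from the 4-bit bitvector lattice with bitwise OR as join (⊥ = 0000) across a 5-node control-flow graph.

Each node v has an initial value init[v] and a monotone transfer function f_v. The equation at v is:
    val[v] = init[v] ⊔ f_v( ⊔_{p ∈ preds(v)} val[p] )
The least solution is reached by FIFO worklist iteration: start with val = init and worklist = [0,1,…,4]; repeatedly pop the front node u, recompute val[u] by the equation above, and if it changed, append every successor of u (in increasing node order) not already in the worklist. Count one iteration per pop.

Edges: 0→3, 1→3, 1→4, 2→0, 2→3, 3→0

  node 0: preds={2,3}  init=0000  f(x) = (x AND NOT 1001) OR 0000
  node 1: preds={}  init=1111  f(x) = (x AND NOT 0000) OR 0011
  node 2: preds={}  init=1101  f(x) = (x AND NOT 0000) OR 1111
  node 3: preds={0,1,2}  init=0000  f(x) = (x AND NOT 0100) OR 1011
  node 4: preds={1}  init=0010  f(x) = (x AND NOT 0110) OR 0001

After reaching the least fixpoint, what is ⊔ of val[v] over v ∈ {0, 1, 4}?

1111

Worklist (7 pops):
  #1 pop 0: in=1101 → 0100 (was 0000); enqueue []
  #2 pop 1: in=0000 → 1111 (no change)
  #3 pop 2: in=0000 → 1111 (was 1101); enqueue [0]
  #4 pop 3: in=1111 → 1011 (was 0000); enqueue []
  #5 pop 4: in=1111 → 1011 (was 0010); enqueue []
  #6 pop 0: in=1111 → 0110 (was 0100); enqueue [3]
  #7 pop 3: in=1111 → 1011 (no change)

Fixpoint:
  val[0] = 0110
  val[1] = 1111
  val[2] = 1111
  val[3] = 1011
  val[4] = 1011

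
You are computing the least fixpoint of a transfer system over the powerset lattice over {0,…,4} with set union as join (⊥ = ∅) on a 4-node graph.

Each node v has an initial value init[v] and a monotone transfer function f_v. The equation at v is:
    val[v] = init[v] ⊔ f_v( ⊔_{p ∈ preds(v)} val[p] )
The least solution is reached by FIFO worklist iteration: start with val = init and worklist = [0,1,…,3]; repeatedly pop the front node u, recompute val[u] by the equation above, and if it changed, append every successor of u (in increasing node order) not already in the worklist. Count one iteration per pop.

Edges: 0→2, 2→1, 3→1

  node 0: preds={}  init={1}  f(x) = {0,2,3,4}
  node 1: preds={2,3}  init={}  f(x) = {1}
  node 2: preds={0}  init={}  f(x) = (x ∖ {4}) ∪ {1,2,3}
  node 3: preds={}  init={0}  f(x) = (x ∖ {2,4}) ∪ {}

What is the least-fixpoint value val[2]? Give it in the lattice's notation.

Iteration log — 5 steps:
  step 1. node 0  ⊔preds={}  new={0,1,2,3,4}  old={1}  +wl: 
  step 2. node 1  ⊔preds={0}  new={1}  old={}  +wl: 
  step 3. node 2  ⊔preds={0,1,2,3,4}  new={0,1,2,3}  old={}  +wl: 1
  step 4. node 3  ⊔preds={}  new={0}  stable
  step 5. node 1  ⊔preds={0,1,2,3}  new={1}  stable

Least fixpoint reached:
  node 0: {0,1,2,3,4}
  node 1: {1}
  node 2: {0,1,2,3}
  node 3: {0}

{0,1,2,3}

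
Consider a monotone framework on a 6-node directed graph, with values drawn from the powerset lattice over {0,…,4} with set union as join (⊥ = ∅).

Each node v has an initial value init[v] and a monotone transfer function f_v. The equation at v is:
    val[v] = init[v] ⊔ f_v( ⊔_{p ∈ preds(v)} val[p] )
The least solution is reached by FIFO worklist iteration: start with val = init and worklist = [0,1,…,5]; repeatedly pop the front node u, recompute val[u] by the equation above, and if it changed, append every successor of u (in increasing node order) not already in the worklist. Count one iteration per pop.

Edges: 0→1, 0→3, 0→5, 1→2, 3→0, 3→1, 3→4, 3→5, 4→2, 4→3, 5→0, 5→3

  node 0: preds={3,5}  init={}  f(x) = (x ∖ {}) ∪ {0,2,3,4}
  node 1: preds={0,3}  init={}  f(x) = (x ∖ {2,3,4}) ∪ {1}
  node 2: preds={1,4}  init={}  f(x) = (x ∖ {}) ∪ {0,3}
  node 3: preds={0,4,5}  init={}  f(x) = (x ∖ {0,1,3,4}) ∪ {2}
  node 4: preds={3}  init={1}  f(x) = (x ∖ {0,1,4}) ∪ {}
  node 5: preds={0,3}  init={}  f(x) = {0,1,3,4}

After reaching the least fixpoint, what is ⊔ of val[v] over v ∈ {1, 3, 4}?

Iteration log — 11 steps:
  step 1. node 0  ⊔preds={}  new={0,2,3,4}  old={}  +wl: 
  step 2. node 1  ⊔preds={0,2,3,4}  new={0,1}  old={}  +wl: 
  step 3. node 2  ⊔preds={0,1}  new={0,1,3}  old={}  +wl: 
  step 4. node 3  ⊔preds={0,1,2,3,4}  new={2}  old={}  +wl: 0,1
  step 5. node 4  ⊔preds={2}  new={1,2}  old={1}  +wl: 2,3
  step 6. node 5  ⊔preds={0,2,3,4}  new={0,1,3,4}  old={}  +wl: 
  step 7. node 0  ⊔preds={0,1,2,3,4}  new={0,1,2,3,4}  old={0,2,3,4}  +wl: 5
  step 8. node 1  ⊔preds={0,1,2,3,4}  new={0,1}  stable
  step 9. node 2  ⊔preds={0,1,2}  new={0,1,2,3}  old={0,1,3}  +wl: 
  step 10. node 3  ⊔preds={0,1,2,3,4}  new={2}  stable
  step 11. node 5  ⊔preds={0,1,2,3,4}  new={0,1,3,4}  stable

Least fixpoint reached:
  node 0: {0,1,2,3,4}
  node 1: {0,1}
  node 2: {0,1,2,3}
  node 3: {2}
  node 4: {1,2}
  node 5: {0,1,3,4}

{0,1,2}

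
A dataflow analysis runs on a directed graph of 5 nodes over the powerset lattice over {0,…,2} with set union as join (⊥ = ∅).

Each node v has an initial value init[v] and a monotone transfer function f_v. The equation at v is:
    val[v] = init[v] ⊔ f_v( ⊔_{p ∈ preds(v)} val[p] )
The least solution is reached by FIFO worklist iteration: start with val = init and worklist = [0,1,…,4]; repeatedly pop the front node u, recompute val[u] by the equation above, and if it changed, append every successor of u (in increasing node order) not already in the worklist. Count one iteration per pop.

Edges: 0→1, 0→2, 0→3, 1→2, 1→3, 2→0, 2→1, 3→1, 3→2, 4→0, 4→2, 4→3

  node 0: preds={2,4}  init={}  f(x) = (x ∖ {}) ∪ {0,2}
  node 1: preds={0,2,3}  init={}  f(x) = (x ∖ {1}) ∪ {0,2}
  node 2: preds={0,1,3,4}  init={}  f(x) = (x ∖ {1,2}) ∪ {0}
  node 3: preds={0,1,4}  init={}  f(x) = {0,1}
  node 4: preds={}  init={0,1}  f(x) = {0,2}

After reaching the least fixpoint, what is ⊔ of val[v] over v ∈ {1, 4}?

Worklist (9 pops):
  #1 pop 0: in={0,1} → {0,1,2} (was {}); enqueue []
  #2 pop 1: in={0,1,2} → {0,2} (was {}); enqueue []
  #3 pop 2: in={0,1,2} → {0} (was {}); enqueue [0,1]
  #4 pop 3: in={0,1,2} → {0,1} (was {}); enqueue [2]
  #5 pop 4: in={} → {0,1,2} (was {0,1}); enqueue [3]
  #6 pop 0: in={0,1,2} → {0,1,2} (no change)
  #7 pop 1: in={0,1,2} → {0,2} (no change)
  #8 pop 2: in={0,1,2} → {0} (no change)
  #9 pop 3: in={0,1,2} → {0,1} (no change)

Fixpoint:
  val[0] = {0,1,2}
  val[1] = {0,2}
  val[2] = {0}
  val[3] = {0,1}
  val[4] = {0,1,2}

{0,1,2}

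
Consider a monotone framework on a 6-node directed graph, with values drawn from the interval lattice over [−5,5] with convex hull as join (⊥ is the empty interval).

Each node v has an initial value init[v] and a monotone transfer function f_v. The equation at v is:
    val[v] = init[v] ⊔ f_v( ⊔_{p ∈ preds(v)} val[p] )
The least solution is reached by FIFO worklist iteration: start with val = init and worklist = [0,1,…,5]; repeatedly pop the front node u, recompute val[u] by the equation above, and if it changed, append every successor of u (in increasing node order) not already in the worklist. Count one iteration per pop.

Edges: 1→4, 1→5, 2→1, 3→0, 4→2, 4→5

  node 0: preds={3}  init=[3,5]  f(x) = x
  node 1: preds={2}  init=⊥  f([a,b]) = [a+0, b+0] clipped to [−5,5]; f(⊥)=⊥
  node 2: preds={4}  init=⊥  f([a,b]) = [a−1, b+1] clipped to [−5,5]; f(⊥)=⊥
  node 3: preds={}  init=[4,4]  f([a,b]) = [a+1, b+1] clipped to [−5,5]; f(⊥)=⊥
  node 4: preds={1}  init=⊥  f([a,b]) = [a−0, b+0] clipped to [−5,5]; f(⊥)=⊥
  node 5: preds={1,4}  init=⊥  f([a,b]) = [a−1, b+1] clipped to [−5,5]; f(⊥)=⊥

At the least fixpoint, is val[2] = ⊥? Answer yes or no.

yes

Iteration log — 6 steps:
  step 1. node 0  ⊔preds=[4,4]  new=[3,5]  stable
  step 2. node 1  ⊔preds=⊥  new=⊥  stable
  step 3. node 2  ⊔preds=⊥  new=⊥  stable
  step 4. node 3  ⊔preds=⊥  new=[4,4]  stable
  step 5. node 4  ⊔preds=⊥  new=⊥  stable
  step 6. node 5  ⊔preds=⊥  new=⊥  stable

Least fixpoint reached:
  node 0: [3,5]
  node 1: ⊥
  node 2: ⊥
  node 3: [4,4]
  node 4: ⊥
  node 5: ⊥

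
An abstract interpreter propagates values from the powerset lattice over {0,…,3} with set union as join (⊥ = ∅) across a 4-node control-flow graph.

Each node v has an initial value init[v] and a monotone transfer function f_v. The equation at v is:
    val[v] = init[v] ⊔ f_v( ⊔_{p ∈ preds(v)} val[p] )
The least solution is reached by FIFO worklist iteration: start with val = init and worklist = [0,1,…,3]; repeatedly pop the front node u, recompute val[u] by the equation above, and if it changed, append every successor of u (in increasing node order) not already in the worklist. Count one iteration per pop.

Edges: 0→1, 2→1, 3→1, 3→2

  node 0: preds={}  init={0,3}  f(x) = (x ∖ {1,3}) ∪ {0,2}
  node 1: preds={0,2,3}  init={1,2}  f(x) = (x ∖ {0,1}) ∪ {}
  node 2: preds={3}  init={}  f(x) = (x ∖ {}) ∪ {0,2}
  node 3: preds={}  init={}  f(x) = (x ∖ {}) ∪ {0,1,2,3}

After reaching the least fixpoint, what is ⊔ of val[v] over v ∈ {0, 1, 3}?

Worklist (7 pops):
  #1 pop 0: in={} → {0,2,3} (was {0,3}); enqueue []
  #2 pop 1: in={0,2,3} → {1,2,3} (was {1,2}); enqueue []
  #3 pop 2: in={} → {0,2} (was {}); enqueue [1]
  #4 pop 3: in={} → {0,1,2,3} (was {}); enqueue [2]
  #5 pop 1: in={0,1,2,3} → {1,2,3} (no change)
  #6 pop 2: in={0,1,2,3} → {0,1,2,3} (was {0,2}); enqueue [1]
  #7 pop 1: in={0,1,2,3} → {1,2,3} (no change)

Fixpoint:
  val[0] = {0,2,3}
  val[1] = {1,2,3}
  val[2] = {0,1,2,3}
  val[3] = {0,1,2,3}

{0,1,2,3}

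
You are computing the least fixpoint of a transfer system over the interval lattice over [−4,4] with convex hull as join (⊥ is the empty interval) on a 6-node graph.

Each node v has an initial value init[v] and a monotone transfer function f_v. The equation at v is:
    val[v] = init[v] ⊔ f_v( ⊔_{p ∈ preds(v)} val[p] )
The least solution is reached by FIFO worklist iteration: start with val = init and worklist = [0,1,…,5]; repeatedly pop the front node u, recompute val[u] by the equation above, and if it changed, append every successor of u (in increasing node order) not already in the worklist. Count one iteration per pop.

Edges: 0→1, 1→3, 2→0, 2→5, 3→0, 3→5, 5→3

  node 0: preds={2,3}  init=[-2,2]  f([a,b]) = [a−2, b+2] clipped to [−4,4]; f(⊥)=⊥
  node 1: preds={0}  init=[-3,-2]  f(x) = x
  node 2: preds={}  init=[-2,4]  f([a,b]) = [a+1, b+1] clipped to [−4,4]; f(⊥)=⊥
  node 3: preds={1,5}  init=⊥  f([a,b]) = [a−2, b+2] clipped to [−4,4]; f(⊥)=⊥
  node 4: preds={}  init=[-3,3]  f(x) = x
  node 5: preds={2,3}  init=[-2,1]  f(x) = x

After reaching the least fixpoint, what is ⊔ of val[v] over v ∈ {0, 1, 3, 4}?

[-4,4]

Worklist (8 pops):
  #1 pop 0: in=[-2,4] → [-4,4] (was [-2,2]); enqueue []
  #2 pop 1: in=[-4,4] → [-4,4] (was [-3,-2]); enqueue []
  #3 pop 2: in=⊥ → [-2,4] (no change)
  #4 pop 3: in=[-4,4] → [-4,4] (was ⊥); enqueue [0]
  #5 pop 4: in=⊥ → [-3,3] (no change)
  #6 pop 5: in=[-4,4] → [-4,4] (was [-2,1]); enqueue [3]
  #7 pop 0: in=[-4,4] → [-4,4] (no change)
  #8 pop 3: in=[-4,4] → [-4,4] (no change)

Fixpoint:
  val[0] = [-4,4]
  val[1] = [-4,4]
  val[2] = [-2,4]
  val[3] = [-4,4]
  val[4] = [-3,3]
  val[5] = [-4,4]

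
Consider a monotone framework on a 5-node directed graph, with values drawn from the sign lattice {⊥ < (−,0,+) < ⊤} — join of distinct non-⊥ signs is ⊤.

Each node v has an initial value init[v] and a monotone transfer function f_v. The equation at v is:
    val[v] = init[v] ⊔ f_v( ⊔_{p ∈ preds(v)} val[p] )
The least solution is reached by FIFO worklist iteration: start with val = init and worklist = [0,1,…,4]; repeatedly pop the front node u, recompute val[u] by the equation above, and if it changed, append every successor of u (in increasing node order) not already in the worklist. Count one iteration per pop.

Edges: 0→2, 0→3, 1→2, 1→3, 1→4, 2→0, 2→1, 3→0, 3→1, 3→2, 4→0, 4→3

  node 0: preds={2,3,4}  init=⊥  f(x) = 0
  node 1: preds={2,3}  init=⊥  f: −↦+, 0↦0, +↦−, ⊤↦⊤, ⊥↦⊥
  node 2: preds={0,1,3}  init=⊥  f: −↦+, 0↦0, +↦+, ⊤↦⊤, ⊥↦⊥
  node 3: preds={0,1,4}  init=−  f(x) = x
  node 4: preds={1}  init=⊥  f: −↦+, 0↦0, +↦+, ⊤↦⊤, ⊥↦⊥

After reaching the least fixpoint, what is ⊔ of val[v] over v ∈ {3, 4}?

⊤

Trace (12 dequeues):
  [1] u=0 | in − | out 0 | prev ⊥ | push {}
  [2] u=1 | in − | out + | prev ⊥ | push {}
  [3] u=2 | in ⊤ | out ⊤ | prev ⊥ | push {0,1}
  [4] u=3 | in ⊤ | out ⊤ | prev − | push {2}
  [5] u=4 | in + | out + | prev ⊥ | push {3}
  [6] u=0 | in ⊤ | out 0 | ==
  [7] u=1 | in ⊤ | out ⊤ | prev + | push {4}
  [8] u=2 | in ⊤ | out ⊤ | ==
  [9] u=3 | in ⊤ | out ⊤ | ==
  [10] u=4 | in ⊤ | out ⊤ | prev + | push {0,3}
  [11] u=0 | in ⊤ | out 0 | ==
  [12] u=3 | in ⊤ | out ⊤ | ==

Converged values:
  [0] 0
  [1] ⊤
  [2] ⊤
  [3] ⊤
  [4] ⊤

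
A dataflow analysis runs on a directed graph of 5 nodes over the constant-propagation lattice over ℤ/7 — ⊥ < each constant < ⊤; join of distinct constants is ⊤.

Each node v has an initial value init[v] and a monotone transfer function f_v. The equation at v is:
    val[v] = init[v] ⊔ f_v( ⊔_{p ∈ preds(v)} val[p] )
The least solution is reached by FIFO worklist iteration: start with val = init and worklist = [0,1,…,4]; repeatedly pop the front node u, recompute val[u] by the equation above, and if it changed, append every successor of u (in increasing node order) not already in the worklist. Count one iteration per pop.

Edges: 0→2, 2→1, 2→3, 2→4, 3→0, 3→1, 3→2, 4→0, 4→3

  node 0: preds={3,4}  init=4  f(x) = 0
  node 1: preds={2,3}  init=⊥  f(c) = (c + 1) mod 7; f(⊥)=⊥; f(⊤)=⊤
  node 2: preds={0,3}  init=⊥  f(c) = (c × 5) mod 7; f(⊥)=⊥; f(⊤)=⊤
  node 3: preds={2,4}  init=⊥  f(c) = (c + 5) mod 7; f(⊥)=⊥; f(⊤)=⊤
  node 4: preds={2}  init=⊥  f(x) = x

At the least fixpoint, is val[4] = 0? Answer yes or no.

no

Trace (9 dequeues):
  [1] u=0 | in ⊥ | out ⊤ | prev 4 | push {}
  [2] u=1 | in ⊥ | out ⊥ | ==
  [3] u=2 | in ⊤ | out ⊤ | prev ⊥ | push {1}
  [4] u=3 | in ⊤ | out ⊤ | prev ⊥ | push {0,2}
  [5] u=4 | in ⊤ | out ⊤ | prev ⊥ | push {3}
  [6] u=1 | in ⊤ | out ⊤ | prev ⊥ | push {}
  [7] u=0 | in ⊤ | out ⊤ | ==
  [8] u=2 | in ⊤ | out ⊤ | ==
  [9] u=3 | in ⊤ | out ⊤ | ==

Converged values:
  [0] ⊤
  [1] ⊤
  [2] ⊤
  [3] ⊤
  [4] ⊤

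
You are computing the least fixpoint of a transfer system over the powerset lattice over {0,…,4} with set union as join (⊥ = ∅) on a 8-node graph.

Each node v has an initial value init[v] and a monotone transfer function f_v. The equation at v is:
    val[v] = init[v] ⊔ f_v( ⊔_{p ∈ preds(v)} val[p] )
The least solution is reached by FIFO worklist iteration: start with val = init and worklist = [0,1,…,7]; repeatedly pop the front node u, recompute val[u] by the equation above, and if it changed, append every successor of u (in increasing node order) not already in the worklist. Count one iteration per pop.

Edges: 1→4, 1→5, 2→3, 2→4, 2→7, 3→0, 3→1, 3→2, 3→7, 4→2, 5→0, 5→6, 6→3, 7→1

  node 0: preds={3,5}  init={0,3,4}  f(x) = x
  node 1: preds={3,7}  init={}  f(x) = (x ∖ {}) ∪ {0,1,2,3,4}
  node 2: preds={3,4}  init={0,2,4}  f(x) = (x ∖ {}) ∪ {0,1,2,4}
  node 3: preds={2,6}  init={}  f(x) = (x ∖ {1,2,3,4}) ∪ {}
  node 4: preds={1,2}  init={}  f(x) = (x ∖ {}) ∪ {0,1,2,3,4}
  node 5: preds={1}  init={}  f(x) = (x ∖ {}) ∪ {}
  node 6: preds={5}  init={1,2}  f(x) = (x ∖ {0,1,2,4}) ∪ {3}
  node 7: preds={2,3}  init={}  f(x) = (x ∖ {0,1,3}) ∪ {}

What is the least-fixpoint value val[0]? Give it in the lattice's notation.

Trace (14 dequeues):
  [1] u=0 | in {} | out {0,3,4} | ==
  [2] u=1 | in {} | out {0,1,2,3,4} | prev {} | push {}
  [3] u=2 | in {} | out {0,1,2,4} | prev {0,2,4} | push {}
  [4] u=3 | in {0,1,2,4} | out {0} | prev {} | push {0,1,2}
  [5] u=4 | in {0,1,2,3,4} | out {0,1,2,3,4} | prev {} | push {}
  [6] u=5 | in {0,1,2,3,4} | out {0,1,2,3,4} | prev {} | push {}
  [7] u=6 | in {0,1,2,3,4} | out {1,2,3} | prev {1,2} | push {3}
  [8] u=7 | in {0,1,2,4} | out {2,4} | prev {} | push {}
  [9] u=0 | in {0,1,2,3,4} | out {0,1,2,3,4} | prev {0,3,4} | push {}
  [10] u=1 | in {0,2,4} | out {0,1,2,3,4} | ==
  [11] u=2 | in {0,1,2,3,4} | out {0,1,2,3,4} | prev {0,1,2,4} | push {4,7}
  [12] u=3 | in {0,1,2,3,4} | out {0} | ==
  [13] u=4 | in {0,1,2,3,4} | out {0,1,2,3,4} | ==
  [14] u=7 | in {0,1,2,3,4} | out {2,4} | ==

Converged values:
  [0] {0,1,2,3,4}
  [1] {0,1,2,3,4}
  [2] {0,1,2,3,4}
  [3] {0}
  [4] {0,1,2,3,4}
  [5] {0,1,2,3,4}
  [6] {1,2,3}
  [7] {2,4}

{0,1,2,3,4}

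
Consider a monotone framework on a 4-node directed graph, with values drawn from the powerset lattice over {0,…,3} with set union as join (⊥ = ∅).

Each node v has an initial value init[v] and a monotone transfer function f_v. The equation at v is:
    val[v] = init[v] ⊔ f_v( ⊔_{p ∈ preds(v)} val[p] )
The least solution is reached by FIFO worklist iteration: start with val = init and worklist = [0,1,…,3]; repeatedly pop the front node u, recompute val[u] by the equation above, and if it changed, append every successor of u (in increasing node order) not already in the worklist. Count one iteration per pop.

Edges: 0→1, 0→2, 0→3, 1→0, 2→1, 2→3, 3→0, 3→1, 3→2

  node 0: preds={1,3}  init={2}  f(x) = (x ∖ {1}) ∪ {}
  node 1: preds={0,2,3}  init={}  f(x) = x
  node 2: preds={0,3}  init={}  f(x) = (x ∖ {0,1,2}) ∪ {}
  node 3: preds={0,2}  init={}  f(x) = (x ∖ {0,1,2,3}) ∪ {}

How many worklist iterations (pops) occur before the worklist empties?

5

Iteration log — 5 steps:
  step 1. node 0  ⊔preds={}  new={2}  stable
  step 2. node 1  ⊔preds={2}  new={2}  old={}  +wl: 0
  step 3. node 2  ⊔preds={2}  new={}  stable
  step 4. node 3  ⊔preds={2}  new={}  stable
  step 5. node 0  ⊔preds={2}  new={2}  stable

Least fixpoint reached:
  node 0: {2}
  node 1: {2}
  node 2: {}
  node 3: {}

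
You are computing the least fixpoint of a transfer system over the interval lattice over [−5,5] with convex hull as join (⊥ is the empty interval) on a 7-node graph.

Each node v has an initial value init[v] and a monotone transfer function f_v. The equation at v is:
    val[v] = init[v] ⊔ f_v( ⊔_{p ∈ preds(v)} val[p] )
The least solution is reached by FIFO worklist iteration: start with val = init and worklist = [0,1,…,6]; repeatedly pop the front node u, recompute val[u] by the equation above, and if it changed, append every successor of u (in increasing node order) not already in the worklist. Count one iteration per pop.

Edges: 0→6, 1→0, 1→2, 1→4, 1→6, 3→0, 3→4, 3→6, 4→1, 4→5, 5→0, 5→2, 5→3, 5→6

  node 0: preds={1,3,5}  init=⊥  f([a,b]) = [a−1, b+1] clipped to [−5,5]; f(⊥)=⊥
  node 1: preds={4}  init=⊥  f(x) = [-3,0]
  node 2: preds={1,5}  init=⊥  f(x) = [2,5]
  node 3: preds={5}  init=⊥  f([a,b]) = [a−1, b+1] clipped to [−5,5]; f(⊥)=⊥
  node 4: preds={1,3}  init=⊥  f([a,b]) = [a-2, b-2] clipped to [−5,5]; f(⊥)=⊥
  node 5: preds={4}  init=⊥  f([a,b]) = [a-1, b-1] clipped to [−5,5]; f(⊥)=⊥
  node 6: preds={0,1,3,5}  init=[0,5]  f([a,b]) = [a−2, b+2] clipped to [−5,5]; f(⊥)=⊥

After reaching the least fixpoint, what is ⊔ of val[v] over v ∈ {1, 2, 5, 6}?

[-5,5]

Iteration log — 14 steps:
  step 1. node 0  ⊔preds=⊥  new=⊥  stable
  step 2. node 1  ⊔preds=⊥  new=[-3,0]  old=⊥  +wl: 0
  step 3. node 2  ⊔preds=[-3,0]  new=[2,5]  old=⊥  +wl: 
  step 4. node 3  ⊔preds=⊥  new=⊥  stable
  step 5. node 4  ⊔preds=[-3,0]  new=[-5,-2]  old=⊥  +wl: 1
  step 6. node 5  ⊔preds=[-5,-2]  new=[-5,-3]  old=⊥  +wl: 2,3
  step 7. node 6  ⊔preds=[-5,0]  new=[-5,5]  old=[0,5]  +wl: 
  step 8. node 0  ⊔preds=[-5,0]  new=[-5,1]  old=⊥  +wl: 6
  step 9. node 1  ⊔preds=[-5,-2]  new=[-3,0]  stable
  step 10. node 2  ⊔preds=[-5,0]  new=[2,5]  stable
  step 11. node 3  ⊔preds=[-5,-3]  new=[-5,-2]  old=⊥  +wl: 0,4
  step 12. node 6  ⊔preds=[-5,1]  new=[-5,5]  stable
  step 13. node 0  ⊔preds=[-5,0]  new=[-5,1]  stable
  step 14. node 4  ⊔preds=[-5,0]  new=[-5,-2]  stable

Least fixpoint reached:
  node 0: [-5,1]
  node 1: [-3,0]
  node 2: [2,5]
  node 3: [-5,-2]
  node 4: [-5,-2]
  node 5: [-5,-3]
  node 6: [-5,5]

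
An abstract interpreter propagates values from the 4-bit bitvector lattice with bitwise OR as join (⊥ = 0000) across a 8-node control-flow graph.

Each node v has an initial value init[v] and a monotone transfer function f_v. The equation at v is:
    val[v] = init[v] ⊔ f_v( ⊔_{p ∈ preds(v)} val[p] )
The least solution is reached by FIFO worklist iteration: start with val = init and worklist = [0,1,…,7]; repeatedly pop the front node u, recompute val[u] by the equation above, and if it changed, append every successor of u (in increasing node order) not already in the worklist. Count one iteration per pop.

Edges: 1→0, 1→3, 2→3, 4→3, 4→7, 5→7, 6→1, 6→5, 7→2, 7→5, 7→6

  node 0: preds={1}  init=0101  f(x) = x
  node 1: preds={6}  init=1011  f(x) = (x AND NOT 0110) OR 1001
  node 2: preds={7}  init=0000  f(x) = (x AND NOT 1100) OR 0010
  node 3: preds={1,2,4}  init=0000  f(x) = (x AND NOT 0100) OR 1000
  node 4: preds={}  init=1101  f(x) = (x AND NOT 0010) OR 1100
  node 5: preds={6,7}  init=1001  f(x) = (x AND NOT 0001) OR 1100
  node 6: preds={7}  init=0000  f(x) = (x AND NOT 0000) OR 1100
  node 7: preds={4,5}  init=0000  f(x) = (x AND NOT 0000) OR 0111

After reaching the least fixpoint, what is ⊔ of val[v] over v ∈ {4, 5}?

1111

Iteration log — 16 steps:
  step 1. node 0  ⊔preds=1011  new=1111  old=0101  +wl: 
  step 2. node 1  ⊔preds=0000  new=1011  stable
  step 3. node 2  ⊔preds=0000  new=0010  old=0000  +wl: 
  step 4. node 3  ⊔preds=1111  new=1011  old=0000  +wl: 
  step 5. node 4  ⊔preds=0000  new=1101  stable
  step 6. node 5  ⊔preds=0000  new=1101  old=1001  +wl: 
  step 7. node 6  ⊔preds=0000  new=1100  old=0000  +wl: 1,5
  step 8. node 7  ⊔preds=1101  new=1111  old=0000  +wl: 2,6
  step 9. node 1  ⊔preds=1100  new=1011  stable
  step 10. node 5  ⊔preds=1111  new=1111  old=1101  +wl: 7
  step 11. node 2  ⊔preds=1111  new=0011  old=0010  +wl: 3
  step 12. node 6  ⊔preds=1111  new=1111  old=1100  +wl: 1,5
  step 13. node 7  ⊔preds=1111  new=1111  stable
  step 14. node 3  ⊔preds=1111  new=1011  stable
  step 15. node 1  ⊔preds=1111  new=1011  stable
  step 16. node 5  ⊔preds=1111  new=1111  stable

Least fixpoint reached:
  node 0: 1111
  node 1: 1011
  node 2: 0011
  node 3: 1011
  node 4: 1101
  node 5: 1111
  node 6: 1111
  node 7: 1111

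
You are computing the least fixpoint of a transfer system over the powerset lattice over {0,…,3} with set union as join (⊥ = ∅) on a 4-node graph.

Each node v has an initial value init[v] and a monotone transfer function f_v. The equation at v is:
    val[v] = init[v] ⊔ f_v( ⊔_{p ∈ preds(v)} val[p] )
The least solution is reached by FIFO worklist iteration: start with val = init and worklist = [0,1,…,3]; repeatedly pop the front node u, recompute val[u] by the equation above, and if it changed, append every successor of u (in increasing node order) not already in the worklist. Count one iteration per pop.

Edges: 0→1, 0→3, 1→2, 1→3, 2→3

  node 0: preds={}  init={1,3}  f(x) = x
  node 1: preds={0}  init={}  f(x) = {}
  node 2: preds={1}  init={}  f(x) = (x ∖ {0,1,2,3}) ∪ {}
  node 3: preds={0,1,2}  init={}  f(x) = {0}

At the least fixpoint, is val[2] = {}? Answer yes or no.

yes

Trace (4 dequeues):
  [1] u=0 | in {} | out {1,3} | ==
  [2] u=1 | in {1,3} | out {} | ==
  [3] u=2 | in {} | out {} | ==
  [4] u=3 | in {1,3} | out {0} | prev {} | push {}

Converged values:
  [0] {1,3}
  [1] {}
  [2] {}
  [3] {0}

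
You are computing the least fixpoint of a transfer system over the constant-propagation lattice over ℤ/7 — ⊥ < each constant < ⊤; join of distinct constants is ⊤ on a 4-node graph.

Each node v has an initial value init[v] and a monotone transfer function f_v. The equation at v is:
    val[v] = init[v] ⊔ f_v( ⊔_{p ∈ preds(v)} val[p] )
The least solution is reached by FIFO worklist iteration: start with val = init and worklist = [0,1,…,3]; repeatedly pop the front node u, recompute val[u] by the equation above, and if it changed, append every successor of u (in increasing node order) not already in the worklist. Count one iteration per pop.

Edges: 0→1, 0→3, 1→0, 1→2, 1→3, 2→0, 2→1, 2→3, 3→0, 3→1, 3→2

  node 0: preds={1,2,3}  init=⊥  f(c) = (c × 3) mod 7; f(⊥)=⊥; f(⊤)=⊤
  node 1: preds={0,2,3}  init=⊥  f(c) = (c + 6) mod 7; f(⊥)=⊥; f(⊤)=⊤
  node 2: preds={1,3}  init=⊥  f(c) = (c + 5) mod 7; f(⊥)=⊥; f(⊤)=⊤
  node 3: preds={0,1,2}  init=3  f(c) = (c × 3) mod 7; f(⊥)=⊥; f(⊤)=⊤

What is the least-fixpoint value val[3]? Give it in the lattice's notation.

⊤

Iteration log — 8 steps:
  step 1. node 0  ⊔preds=3  new=2  old=⊥  +wl: 
  step 2. node 1  ⊔preds=⊤  new=⊤  old=⊥  +wl: 0
  step 3. node 2  ⊔preds=⊤  new=⊤  old=⊥  +wl: 1
  step 4. node 3  ⊔preds=⊤  new=⊤  old=3  +wl: 2
  step 5. node 0  ⊔preds=⊤  new=⊤  old=2  +wl: 3
  step 6. node 1  ⊔preds=⊤  new=⊤  stable
  step 7. node 2  ⊔preds=⊤  new=⊤  stable
  step 8. node 3  ⊔preds=⊤  new=⊤  stable

Least fixpoint reached:
  node 0: ⊤
  node 1: ⊤
  node 2: ⊤
  node 3: ⊤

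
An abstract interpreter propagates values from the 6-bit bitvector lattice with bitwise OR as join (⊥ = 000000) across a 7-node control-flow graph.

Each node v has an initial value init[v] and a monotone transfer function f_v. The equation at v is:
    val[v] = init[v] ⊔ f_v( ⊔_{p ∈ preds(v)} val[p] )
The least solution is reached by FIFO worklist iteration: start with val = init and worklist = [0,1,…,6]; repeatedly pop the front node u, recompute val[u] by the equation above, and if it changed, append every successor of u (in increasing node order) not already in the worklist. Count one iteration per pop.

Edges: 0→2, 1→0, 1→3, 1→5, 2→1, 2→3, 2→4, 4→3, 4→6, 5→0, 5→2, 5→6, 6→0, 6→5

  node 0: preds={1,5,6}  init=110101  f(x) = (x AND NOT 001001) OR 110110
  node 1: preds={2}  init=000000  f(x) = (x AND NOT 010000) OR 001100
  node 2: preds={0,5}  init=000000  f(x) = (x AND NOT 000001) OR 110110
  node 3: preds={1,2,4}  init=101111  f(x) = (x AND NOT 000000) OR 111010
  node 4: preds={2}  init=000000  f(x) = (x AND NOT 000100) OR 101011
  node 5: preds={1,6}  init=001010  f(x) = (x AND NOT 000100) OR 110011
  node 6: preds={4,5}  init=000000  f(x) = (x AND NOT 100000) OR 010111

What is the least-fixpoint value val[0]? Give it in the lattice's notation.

Trace (13 dequeues):
  [1] u=0 | in 001010 | out 110111 | prev 110101 | push {}
  [2] u=1 | in 000000 | out 001100 | prev 000000 | push {0}
  [3] u=2 | in 111111 | out 111110 | prev 000000 | push {1}
  [4] u=3 | in 111110 | out 111111 | prev 101111 | push {}
  [5] u=4 | in 111110 | out 111011 | prev 000000 | push {3}
  [6] u=5 | in 001100 | out 111011 | prev 001010 | push {2}
  [7] u=6 | in 111011 | out 011111 | prev 000000 | push {5}
  [8] u=0 | in 111111 | out 110111 | ==
  [9] u=1 | in 111110 | out 101110 | prev 001100 | push {0}
  [10] u=3 | in 111111 | out 111111 | ==
  [11] u=2 | in 111111 | out 111110 | ==
  [12] u=5 | in 111111 | out 111011 | ==
  [13] u=0 | in 111111 | out 110111 | ==

Converged values:
  [0] 110111
  [1] 101110
  [2] 111110
  [3] 111111
  [4] 111011
  [5] 111011
  [6] 011111

110111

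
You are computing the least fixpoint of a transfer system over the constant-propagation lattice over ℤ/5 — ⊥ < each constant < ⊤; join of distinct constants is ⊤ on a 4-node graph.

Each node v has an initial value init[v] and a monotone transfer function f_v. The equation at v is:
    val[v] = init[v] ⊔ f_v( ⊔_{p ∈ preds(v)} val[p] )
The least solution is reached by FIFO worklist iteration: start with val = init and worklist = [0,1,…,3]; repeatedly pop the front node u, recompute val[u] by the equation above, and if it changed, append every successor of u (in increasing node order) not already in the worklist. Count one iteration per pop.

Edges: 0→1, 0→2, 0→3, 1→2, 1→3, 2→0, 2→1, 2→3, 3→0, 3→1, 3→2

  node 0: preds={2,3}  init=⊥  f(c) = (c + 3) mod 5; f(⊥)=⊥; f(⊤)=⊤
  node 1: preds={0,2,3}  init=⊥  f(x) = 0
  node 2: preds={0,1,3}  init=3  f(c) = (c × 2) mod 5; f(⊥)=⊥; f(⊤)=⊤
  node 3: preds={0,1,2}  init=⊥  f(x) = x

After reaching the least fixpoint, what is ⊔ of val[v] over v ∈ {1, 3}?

Iteration log — 8 steps:
  step 1. node 0  ⊔preds=3  new=1  old=⊥  +wl: 
  step 2. node 1  ⊔preds=⊤  new=0  old=⊥  +wl: 
  step 3. node 2  ⊔preds=⊤  new=⊤  old=3  +wl: 0,1
  step 4. node 3  ⊔preds=⊤  new=⊤  old=⊥  +wl: 2
  step 5. node 0  ⊔preds=⊤  new=⊤  old=1  +wl: 3
  step 6. node 1  ⊔preds=⊤  new=0  stable
  step 7. node 2  ⊔preds=⊤  new=⊤  stable
  step 8. node 3  ⊔preds=⊤  new=⊤  stable

Least fixpoint reached:
  node 0: ⊤
  node 1: 0
  node 2: ⊤
  node 3: ⊤

⊤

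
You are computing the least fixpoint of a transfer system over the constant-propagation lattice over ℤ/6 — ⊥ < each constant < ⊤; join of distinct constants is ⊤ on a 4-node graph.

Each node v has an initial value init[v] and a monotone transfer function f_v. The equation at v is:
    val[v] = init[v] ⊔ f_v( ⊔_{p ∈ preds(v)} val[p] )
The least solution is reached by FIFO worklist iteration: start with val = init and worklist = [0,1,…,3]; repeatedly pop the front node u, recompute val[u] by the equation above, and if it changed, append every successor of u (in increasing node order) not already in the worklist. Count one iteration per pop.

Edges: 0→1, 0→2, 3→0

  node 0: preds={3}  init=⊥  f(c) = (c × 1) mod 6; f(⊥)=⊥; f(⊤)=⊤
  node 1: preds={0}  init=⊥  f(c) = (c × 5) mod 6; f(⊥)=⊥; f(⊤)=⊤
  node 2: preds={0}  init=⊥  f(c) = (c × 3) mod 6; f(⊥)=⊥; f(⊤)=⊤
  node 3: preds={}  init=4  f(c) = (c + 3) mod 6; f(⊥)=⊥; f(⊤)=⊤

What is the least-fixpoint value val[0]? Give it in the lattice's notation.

Iteration log — 4 steps:
  step 1. node 0  ⊔preds=4  new=4  old=⊥  +wl: 
  step 2. node 1  ⊔preds=4  new=2  old=⊥  +wl: 
  step 3. node 2  ⊔preds=4  new=0  old=⊥  +wl: 
  step 4. node 3  ⊔preds=⊥  new=4  stable

Least fixpoint reached:
  node 0: 4
  node 1: 2
  node 2: 0
  node 3: 4

4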